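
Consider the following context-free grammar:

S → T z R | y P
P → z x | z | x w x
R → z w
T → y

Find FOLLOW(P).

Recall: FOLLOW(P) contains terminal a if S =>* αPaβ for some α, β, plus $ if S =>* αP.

We compute FOLLOW(P) using the standard algorithm.
FOLLOW(S) starts with {$}.
FIRST(P) = {x, z}
FIRST(R) = {z}
FIRST(S) = {y}
FIRST(T) = {y}
FOLLOW(P) = {$}
FOLLOW(R) = {$}
FOLLOW(S) = {$}
FOLLOW(T) = {z}
Therefore, FOLLOW(P) = {$}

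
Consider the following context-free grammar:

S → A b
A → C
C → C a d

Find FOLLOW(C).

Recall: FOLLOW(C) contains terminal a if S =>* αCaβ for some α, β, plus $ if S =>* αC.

We compute FOLLOW(C) using the standard algorithm.
FOLLOW(S) starts with {$}.
FIRST(A) = {}
FIRST(C) = {}
FIRST(S) = {}
FOLLOW(A) = {b}
FOLLOW(C) = {a, b}
FOLLOW(S) = {$}
Therefore, FOLLOW(C) = {a, b}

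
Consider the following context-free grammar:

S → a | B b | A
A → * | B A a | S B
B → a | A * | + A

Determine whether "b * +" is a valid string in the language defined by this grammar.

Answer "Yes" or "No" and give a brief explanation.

No - no valid derivation exists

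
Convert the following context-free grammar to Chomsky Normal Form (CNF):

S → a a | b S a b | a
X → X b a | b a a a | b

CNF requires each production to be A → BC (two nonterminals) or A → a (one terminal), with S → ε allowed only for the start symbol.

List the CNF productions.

TA → a; TB → b; S → a; X → b; S → TA TA; S → TB X0; X0 → S X1; X1 → TA TB; X → X X2; X2 → TB TA; X → TB X3; X3 → TA X4; X4 → TA TA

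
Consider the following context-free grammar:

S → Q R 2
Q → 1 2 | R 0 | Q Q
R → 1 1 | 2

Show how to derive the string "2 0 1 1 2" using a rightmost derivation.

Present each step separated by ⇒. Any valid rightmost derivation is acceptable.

S ⇒ Q R 2 ⇒ Q 1 1 2 ⇒ R 0 1 1 2 ⇒ 2 0 1 1 2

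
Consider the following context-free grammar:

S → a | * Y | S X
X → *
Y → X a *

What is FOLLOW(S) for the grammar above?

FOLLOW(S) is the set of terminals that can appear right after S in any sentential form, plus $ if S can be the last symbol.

We compute FOLLOW(S) using the standard algorithm.
FOLLOW(S) starts with {$}.
FIRST(S) = {*, a}
FIRST(X) = {*}
FIRST(Y) = {*}
FOLLOW(S) = {$, *}
FOLLOW(X) = {$, *, a}
FOLLOW(Y) = {$, *}
Therefore, FOLLOW(S) = {$, *}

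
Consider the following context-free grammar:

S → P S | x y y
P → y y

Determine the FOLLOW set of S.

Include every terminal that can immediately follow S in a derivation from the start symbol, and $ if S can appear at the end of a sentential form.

We compute FOLLOW(S) using the standard algorithm.
FOLLOW(S) starts with {$}.
FIRST(P) = {y}
FIRST(S) = {x, y}
FOLLOW(P) = {x, y}
FOLLOW(S) = {$}
Therefore, FOLLOW(S) = {$}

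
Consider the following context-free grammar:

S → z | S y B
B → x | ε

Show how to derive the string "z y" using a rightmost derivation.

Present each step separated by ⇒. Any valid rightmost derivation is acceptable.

S ⇒ S y B ⇒ S y ⇒ z y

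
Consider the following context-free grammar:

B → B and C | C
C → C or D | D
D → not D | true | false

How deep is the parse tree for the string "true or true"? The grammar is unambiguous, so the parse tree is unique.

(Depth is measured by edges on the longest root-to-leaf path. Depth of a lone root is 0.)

4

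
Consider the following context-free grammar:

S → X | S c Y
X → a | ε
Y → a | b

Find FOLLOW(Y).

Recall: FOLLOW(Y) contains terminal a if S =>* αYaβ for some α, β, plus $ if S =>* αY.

We compute FOLLOW(Y) using the standard algorithm.
FOLLOW(S) starts with {$}.
FIRST(S) = {a, c, ε}
FIRST(X) = {a, ε}
FIRST(Y) = {a, b}
FOLLOW(S) = {$, c}
FOLLOW(X) = {$, c}
FOLLOW(Y) = {$, c}
Therefore, FOLLOW(Y) = {$, c}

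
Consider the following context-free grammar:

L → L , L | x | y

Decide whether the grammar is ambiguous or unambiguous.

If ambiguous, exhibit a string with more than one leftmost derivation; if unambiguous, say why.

Ambiguous - the string 'y , x , y , x , y , x' has two distinct leftmost derivations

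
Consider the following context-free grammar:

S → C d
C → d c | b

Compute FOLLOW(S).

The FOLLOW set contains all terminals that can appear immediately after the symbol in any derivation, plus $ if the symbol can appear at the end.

We compute FOLLOW(S) using the standard algorithm.
FOLLOW(S) starts with {$}.
FIRST(C) = {b, d}
FIRST(S) = {b, d}
FOLLOW(C) = {d}
FOLLOW(S) = {$}
Therefore, FOLLOW(S) = {$}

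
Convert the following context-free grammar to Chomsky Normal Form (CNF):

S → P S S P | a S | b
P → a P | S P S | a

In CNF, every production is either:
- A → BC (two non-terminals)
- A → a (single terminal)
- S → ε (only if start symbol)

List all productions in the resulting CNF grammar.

TA → a; S → b; P → a; S → P X0; X0 → S X1; X1 → S P; S → TA S; P → TA P; P → S X2; X2 → P S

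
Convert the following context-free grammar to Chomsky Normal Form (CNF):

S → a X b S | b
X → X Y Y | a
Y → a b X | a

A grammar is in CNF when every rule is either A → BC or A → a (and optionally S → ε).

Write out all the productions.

TA → a; TB → b; S → b; X → a; Y → a; S → TA X0; X0 → X X1; X1 → TB S; X → X X2; X2 → Y Y; Y → TA X3; X3 → TB X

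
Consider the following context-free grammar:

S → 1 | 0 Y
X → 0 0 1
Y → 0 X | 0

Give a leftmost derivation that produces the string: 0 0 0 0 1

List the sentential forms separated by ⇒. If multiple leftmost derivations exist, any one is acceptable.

S ⇒ 0 Y ⇒ 0 0 X ⇒ 0 0 0 0 1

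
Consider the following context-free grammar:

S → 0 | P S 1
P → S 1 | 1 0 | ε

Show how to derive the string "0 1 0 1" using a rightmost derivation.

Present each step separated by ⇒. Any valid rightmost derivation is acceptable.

S ⇒ P S 1 ⇒ P 0 1 ⇒ S 1 0 1 ⇒ 0 1 0 1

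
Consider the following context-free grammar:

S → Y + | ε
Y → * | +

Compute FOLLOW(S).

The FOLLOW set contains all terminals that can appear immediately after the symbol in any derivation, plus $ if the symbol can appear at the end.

We compute FOLLOW(S) using the standard algorithm.
FOLLOW(S) starts with {$}.
FIRST(S) = {*, +, ε}
FIRST(Y) = {*, +}
FOLLOW(S) = {$}
FOLLOW(Y) = {+}
Therefore, FOLLOW(S) = {$}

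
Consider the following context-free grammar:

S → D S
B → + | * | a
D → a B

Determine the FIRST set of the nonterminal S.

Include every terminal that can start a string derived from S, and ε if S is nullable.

We compute FIRST(S) using the standard algorithm.
FIRST(B) = {*, +, a}
FIRST(D) = {a}
FIRST(S) = {a}
Therefore, FIRST(S) = {a}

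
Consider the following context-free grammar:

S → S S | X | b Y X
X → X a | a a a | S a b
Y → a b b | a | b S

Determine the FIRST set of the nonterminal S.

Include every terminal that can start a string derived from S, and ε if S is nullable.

We compute FIRST(S) using the standard algorithm.
FIRST(S) = {a, b}
FIRST(X) = {a, b}
FIRST(Y) = {a, b}
Therefore, FIRST(S) = {a, b}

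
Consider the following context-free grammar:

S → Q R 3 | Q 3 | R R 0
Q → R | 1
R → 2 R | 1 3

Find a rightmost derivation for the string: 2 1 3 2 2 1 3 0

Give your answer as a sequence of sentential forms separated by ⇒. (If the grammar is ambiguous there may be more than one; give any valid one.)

S ⇒ R R 0 ⇒ R 2 R 0 ⇒ R 2 2 R 0 ⇒ R 2 2 1 3 0 ⇒ 2 R 2 2 1 3 0 ⇒ 2 1 3 2 2 1 3 0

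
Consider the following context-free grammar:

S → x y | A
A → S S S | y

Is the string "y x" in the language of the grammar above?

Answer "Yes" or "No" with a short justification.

No - no valid derivation exists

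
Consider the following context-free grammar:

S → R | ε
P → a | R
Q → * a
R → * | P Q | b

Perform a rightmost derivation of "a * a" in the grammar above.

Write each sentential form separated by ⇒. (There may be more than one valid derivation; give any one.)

S ⇒ R ⇒ P Q ⇒ P * a ⇒ a * a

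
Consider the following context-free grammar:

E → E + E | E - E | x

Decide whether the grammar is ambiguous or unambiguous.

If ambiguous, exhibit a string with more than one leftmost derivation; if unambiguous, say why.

Ambiguous - the string 'x - x - x + x - x' has two distinct leftmost derivations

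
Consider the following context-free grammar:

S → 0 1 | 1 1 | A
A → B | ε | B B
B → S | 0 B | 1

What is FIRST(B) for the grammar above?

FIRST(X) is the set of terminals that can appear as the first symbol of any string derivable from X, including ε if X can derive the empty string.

We compute FIRST(B) using the standard algorithm.
FIRST(A) = {0, 1, ε}
FIRST(B) = {0, 1, ε}
FIRST(S) = {0, 1, ε}
Therefore, FIRST(B) = {0, 1, ε}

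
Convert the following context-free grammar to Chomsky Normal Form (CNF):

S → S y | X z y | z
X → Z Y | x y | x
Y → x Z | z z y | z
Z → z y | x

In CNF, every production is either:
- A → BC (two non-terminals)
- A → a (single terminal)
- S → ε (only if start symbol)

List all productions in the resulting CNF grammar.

TY → y; TZ → z; S → z; TX → x; X → x; Y → z; Z → x; S → S TY; S → X X0; X0 → TZ TY; X → Z Y; X → TX TY; Y → TX Z; Y → TZ X1; X1 → TZ TY; Z → TZ TY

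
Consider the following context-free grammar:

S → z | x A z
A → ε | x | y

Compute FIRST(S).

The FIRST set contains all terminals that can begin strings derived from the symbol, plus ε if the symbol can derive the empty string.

We compute FIRST(S) using the standard algorithm.
FIRST(A) = {x, y, ε}
FIRST(S) = {x, z}
Therefore, FIRST(S) = {x, z}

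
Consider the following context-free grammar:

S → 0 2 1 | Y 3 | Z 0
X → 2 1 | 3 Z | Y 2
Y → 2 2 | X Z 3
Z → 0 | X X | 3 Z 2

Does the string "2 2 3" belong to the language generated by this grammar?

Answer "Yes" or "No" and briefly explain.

Yes - a valid derivation exists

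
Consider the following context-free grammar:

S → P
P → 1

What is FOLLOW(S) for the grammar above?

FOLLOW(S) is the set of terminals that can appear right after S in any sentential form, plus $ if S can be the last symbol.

We compute FOLLOW(S) using the standard algorithm.
FOLLOW(S) starts with {$}.
FIRST(P) = {1}
FIRST(S) = {1}
FOLLOW(P) = {$}
FOLLOW(S) = {$}
Therefore, FOLLOW(S) = {$}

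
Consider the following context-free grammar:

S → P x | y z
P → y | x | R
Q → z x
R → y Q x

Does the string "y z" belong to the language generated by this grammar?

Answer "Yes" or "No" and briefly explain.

Yes - a valid derivation exists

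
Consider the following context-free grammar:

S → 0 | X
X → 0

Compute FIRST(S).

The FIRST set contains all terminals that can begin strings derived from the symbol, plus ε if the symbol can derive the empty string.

We compute FIRST(S) using the standard algorithm.
FIRST(S) = {0}
FIRST(X) = {0}
Therefore, FIRST(S) = {0}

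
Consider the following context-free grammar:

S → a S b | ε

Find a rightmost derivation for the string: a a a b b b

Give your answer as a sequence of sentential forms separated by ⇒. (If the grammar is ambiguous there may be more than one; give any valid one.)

S ⇒ a S b ⇒ a a S b b ⇒ a a a S b b b ⇒ a a a b b b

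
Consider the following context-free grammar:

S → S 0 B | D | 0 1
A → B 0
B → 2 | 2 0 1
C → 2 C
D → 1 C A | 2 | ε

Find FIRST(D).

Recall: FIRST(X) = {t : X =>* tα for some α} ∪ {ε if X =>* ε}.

We compute FIRST(D) using the standard algorithm.
FIRST(A) = {2}
FIRST(B) = {2}
FIRST(C) = {2}
FIRST(D) = {1, 2, ε}
FIRST(S) = {0, 1, 2, ε}
Therefore, FIRST(D) = {1, 2, ε}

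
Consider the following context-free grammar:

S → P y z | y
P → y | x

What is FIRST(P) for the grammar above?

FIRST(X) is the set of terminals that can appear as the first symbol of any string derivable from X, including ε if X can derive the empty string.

We compute FIRST(P) using the standard algorithm.
FIRST(P) = {x, y}
FIRST(S) = {x, y}
Therefore, FIRST(P) = {x, y}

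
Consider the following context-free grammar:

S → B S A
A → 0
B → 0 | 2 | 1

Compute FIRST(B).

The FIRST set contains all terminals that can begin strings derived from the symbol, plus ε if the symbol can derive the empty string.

We compute FIRST(B) using the standard algorithm.
FIRST(A) = {0}
FIRST(B) = {0, 1, 2}
FIRST(S) = {0, 1, 2}
Therefore, FIRST(B) = {0, 1, 2}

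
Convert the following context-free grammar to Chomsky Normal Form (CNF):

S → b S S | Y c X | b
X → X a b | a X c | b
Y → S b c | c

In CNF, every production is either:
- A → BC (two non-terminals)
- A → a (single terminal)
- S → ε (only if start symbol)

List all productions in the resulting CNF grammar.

TB → b; TC → c; S → b; TA → a; X → b; Y → c; S → TB X0; X0 → S S; S → Y X1; X1 → TC X; X → X X2; X2 → TA TB; X → TA X3; X3 → X TC; Y → S X4; X4 → TB TC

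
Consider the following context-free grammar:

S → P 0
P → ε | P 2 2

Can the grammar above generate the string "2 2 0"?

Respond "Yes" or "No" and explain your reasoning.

Yes - a valid derivation exists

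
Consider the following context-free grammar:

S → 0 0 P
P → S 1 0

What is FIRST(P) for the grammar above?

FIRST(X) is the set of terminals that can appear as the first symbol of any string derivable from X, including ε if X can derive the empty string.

We compute FIRST(P) using the standard algorithm.
FIRST(P) = {0}
FIRST(S) = {0}
Therefore, FIRST(P) = {0}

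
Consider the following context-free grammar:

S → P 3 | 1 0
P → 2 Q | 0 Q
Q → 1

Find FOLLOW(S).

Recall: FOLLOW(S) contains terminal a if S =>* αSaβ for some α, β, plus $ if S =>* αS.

We compute FOLLOW(S) using the standard algorithm.
FOLLOW(S) starts with {$}.
FIRST(P) = {0, 2}
FIRST(Q) = {1}
FIRST(S) = {0, 1, 2}
FOLLOW(P) = {3}
FOLLOW(Q) = {3}
FOLLOW(S) = {$}
Therefore, FOLLOW(S) = {$}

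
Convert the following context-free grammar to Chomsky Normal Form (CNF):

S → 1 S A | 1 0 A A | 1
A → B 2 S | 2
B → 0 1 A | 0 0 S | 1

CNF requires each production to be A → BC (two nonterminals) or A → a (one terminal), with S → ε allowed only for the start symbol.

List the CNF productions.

T1 → 1; T0 → 0; S → 1; T2 → 2; A → 2; B → 1; S → T1 X0; X0 → S A; S → T1 X1; X1 → T0 X2; X2 → A A; A → B X3; X3 → T2 S; B → T0 X4; X4 → T1 A; B → T0 X5; X5 → T0 S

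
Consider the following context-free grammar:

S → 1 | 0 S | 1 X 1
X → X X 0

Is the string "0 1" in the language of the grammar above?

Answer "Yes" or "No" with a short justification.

Yes - a valid derivation exists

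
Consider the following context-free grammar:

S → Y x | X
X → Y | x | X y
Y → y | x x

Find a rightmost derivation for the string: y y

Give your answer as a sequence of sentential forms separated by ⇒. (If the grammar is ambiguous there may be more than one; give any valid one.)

S ⇒ X ⇒ X y ⇒ Y y ⇒ y y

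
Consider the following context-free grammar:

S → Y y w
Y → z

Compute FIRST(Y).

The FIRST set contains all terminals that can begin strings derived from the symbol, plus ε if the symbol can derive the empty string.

We compute FIRST(Y) using the standard algorithm.
FIRST(S) = {z}
FIRST(Y) = {z}
Therefore, FIRST(Y) = {z}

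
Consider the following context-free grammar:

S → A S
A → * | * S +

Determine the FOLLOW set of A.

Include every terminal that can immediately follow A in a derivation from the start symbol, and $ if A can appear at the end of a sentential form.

We compute FOLLOW(A) using the standard algorithm.
FOLLOW(S) starts with {$}.
FIRST(A) = {*}
FIRST(S) = {*}
FOLLOW(A) = {*}
FOLLOW(S) = {$, +}
Therefore, FOLLOW(A) = {*}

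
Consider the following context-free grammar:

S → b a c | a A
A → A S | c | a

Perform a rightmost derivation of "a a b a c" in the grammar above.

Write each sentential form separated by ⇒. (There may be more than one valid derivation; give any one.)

S ⇒ a A ⇒ a A S ⇒ a A b a c ⇒ a a b a c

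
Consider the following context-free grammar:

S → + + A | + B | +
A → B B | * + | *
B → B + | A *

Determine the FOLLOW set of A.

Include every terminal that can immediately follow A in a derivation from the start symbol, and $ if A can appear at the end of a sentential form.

We compute FOLLOW(A) using the standard algorithm.
FOLLOW(S) starts with {$}.
FIRST(A) = {*}
FIRST(B) = {*}
FIRST(S) = {+}
FOLLOW(A) = {$, *}
FOLLOW(B) = {$, *, +}
FOLLOW(S) = {$}
Therefore, FOLLOW(A) = {$, *}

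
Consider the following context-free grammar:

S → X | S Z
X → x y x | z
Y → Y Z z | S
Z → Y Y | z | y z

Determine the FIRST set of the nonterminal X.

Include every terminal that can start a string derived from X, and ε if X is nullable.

We compute FIRST(X) using the standard algorithm.
FIRST(S) = {x, z}
FIRST(X) = {x, z}
FIRST(Y) = {x, z}
FIRST(Z) = {x, y, z}
Therefore, FIRST(X) = {x, z}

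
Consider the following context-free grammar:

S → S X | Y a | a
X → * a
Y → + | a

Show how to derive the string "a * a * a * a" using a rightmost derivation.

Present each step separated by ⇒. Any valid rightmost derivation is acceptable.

S ⇒ S X ⇒ S * a ⇒ S X * a ⇒ S * a * a ⇒ S X * a * a ⇒ S * a * a * a ⇒ a * a * a * a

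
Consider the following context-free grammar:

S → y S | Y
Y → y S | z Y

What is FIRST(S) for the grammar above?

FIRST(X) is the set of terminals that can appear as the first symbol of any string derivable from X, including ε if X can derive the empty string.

We compute FIRST(S) using the standard algorithm.
FIRST(S) = {y, z}
FIRST(Y) = {y, z}
Therefore, FIRST(S) = {y, z}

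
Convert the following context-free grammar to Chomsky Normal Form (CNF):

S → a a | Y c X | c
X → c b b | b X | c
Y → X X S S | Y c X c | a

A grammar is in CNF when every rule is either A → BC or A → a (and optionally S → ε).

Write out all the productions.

TA → a; TC → c; S → c; TB → b; X → c; Y → a; S → TA TA; S → Y X0; X0 → TC X; X → TC X1; X1 → TB TB; X → TB X; Y → X X2; X2 → X X3; X3 → S S; Y → Y X4; X4 → TC X5; X5 → X TC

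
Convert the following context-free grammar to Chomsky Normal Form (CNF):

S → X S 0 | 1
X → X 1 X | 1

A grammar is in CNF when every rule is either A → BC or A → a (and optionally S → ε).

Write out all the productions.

T0 → 0; S → 1; T1 → 1; X → 1; S → X X0; X0 → S T0; X → X X1; X1 → T1 X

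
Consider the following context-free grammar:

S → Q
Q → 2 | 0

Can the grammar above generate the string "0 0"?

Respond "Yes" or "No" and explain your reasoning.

No - no valid derivation exists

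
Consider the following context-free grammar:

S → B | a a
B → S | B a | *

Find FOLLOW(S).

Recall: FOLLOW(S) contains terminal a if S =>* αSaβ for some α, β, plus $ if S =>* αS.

We compute FOLLOW(S) using the standard algorithm.
FOLLOW(S) starts with {$}.
FIRST(B) = {*, a}
FIRST(S) = {*, a}
FOLLOW(B) = {$, a}
FOLLOW(S) = {$, a}
Therefore, FOLLOW(S) = {$, a}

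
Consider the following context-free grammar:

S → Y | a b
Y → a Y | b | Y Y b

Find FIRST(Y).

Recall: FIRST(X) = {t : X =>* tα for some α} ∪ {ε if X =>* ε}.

We compute FIRST(Y) using the standard algorithm.
FIRST(S) = {a, b}
FIRST(Y) = {a, b}
Therefore, FIRST(Y) = {a, b}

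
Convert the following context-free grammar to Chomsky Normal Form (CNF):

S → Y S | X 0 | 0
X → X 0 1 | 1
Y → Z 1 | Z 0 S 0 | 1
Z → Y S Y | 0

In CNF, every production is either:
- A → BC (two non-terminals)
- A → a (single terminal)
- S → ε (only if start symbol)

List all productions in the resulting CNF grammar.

T0 → 0; S → 0; T1 → 1; X → 1; Y → 1; Z → 0; S → Y S; S → X T0; X → X X0; X0 → T0 T1; Y → Z T1; Y → Z X1; X1 → T0 X2; X2 → S T0; Z → Y X3; X3 → S Y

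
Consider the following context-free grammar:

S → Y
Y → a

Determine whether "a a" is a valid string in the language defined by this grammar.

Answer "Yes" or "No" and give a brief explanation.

No - no valid derivation exists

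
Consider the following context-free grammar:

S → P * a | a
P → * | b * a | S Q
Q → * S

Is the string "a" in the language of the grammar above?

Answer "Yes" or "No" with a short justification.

Yes - a valid derivation exists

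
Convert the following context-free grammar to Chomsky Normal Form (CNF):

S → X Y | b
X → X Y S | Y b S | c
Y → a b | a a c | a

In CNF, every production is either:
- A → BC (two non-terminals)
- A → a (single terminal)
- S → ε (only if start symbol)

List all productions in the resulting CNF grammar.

S → b; TB → b; X → c; TA → a; TC → c; Y → a; S → X Y; X → X X0; X0 → Y S; X → Y X1; X1 → TB S; Y → TA TB; Y → TA X2; X2 → TA TC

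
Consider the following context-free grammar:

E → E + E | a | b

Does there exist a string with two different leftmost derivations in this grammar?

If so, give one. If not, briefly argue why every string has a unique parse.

Yes - the string 'b + b + b + b + b' has two distinct leftmost derivations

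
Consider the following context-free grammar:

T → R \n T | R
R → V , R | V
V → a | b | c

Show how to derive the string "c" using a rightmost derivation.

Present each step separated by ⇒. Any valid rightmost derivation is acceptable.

T ⇒ R ⇒ V ⇒ c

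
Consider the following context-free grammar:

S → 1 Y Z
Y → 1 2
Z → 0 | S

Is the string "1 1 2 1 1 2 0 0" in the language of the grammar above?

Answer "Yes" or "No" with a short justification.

No - no valid derivation exists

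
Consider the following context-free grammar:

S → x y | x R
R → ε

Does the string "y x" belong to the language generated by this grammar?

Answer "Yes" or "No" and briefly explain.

No - no valid derivation exists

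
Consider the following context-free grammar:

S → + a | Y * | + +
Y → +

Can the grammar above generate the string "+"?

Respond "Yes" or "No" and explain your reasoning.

No - no valid derivation exists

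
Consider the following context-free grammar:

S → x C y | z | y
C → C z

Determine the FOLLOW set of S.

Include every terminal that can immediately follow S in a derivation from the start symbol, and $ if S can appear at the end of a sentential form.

We compute FOLLOW(S) using the standard algorithm.
FOLLOW(S) starts with {$}.
FIRST(C) = {}
FIRST(S) = {x, y, z}
FOLLOW(C) = {y, z}
FOLLOW(S) = {$}
Therefore, FOLLOW(S) = {$}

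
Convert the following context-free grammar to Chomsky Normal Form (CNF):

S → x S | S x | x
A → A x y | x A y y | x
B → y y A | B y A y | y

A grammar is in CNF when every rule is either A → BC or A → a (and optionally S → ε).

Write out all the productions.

TX → x; S → x; TY → y; A → x; B → y; S → TX S; S → S TX; A → A X0; X0 → TX TY; A → TX X1; X1 → A X2; X2 → TY TY; B → TY X3; X3 → TY A; B → B X4; X4 → TY X5; X5 → A TY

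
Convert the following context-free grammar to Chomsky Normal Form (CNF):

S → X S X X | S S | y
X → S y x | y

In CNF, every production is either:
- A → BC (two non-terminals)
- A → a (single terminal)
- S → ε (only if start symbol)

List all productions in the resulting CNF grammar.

S → y; TY → y; TX → x; X → y; S → X X0; X0 → S X1; X1 → X X; S → S S; X → S X2; X2 → TY TX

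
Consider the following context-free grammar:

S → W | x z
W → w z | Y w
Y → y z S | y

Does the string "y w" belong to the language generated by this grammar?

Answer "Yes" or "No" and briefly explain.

Yes - a valid derivation exists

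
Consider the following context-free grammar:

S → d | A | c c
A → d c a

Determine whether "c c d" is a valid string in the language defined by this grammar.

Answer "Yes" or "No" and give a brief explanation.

No - no valid derivation exists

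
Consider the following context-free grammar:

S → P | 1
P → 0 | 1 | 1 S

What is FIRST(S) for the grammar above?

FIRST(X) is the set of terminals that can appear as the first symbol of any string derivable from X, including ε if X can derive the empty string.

We compute FIRST(S) using the standard algorithm.
FIRST(P) = {0, 1}
FIRST(S) = {0, 1}
Therefore, FIRST(S) = {0, 1}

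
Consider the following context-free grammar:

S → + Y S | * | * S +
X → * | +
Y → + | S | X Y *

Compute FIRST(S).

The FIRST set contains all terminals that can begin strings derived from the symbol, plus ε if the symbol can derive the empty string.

We compute FIRST(S) using the standard algorithm.
FIRST(S) = {*, +}
FIRST(X) = {*, +}
FIRST(Y) = {*, +}
Therefore, FIRST(S) = {*, +}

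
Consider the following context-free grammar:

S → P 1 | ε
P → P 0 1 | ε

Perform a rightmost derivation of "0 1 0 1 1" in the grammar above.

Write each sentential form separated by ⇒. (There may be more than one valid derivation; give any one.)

S ⇒ P 1 ⇒ P 0 1 1 ⇒ P 0 1 0 1 1 ⇒ 0 1 0 1 1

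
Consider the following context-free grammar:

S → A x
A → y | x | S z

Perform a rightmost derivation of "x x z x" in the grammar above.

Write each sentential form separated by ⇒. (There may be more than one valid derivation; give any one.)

S ⇒ A x ⇒ S z x ⇒ A x z x ⇒ x x z x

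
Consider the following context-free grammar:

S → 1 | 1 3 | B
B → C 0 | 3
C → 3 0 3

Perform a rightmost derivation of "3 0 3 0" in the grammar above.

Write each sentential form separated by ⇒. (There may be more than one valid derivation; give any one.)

S ⇒ B ⇒ C 0 ⇒ 3 0 3 0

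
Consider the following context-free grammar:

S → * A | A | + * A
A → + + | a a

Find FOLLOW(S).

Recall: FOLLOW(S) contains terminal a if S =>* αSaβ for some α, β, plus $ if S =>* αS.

We compute FOLLOW(S) using the standard algorithm.
FOLLOW(S) starts with {$}.
FIRST(A) = {+, a}
FIRST(S) = {*, +, a}
FOLLOW(A) = {$}
FOLLOW(S) = {$}
Therefore, FOLLOW(S) = {$}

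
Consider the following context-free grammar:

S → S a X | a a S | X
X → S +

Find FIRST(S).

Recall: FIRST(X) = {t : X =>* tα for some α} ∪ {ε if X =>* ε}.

We compute FIRST(S) using the standard algorithm.
FIRST(S) = {a}
FIRST(X) = {a}
Therefore, FIRST(S) = {a}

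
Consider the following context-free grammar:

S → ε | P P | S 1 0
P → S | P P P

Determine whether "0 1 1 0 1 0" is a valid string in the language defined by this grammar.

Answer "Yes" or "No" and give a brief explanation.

No - no valid derivation exists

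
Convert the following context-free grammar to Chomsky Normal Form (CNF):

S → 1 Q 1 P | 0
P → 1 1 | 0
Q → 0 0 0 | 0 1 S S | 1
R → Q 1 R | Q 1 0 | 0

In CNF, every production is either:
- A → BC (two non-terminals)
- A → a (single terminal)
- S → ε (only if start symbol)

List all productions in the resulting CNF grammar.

T1 → 1; S → 0; P → 0; T0 → 0; Q → 1; R → 0; S → T1 X0; X0 → Q X1; X1 → T1 P; P → T1 T1; Q → T0 X2; X2 → T0 T0; Q → T0 X3; X3 → T1 X4; X4 → S S; R → Q X5; X5 → T1 R; R → Q X6; X6 → T1 T0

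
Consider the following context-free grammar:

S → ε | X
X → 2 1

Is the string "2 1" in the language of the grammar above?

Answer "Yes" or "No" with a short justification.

Yes - a valid derivation exists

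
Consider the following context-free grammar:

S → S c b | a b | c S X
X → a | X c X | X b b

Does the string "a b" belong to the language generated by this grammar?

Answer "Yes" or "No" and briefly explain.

Yes - a valid derivation exists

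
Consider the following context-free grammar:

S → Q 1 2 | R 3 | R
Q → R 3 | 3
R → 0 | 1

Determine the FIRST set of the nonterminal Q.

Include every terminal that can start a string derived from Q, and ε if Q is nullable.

We compute FIRST(Q) using the standard algorithm.
FIRST(Q) = {0, 1, 3}
FIRST(R) = {0, 1}
FIRST(S) = {0, 1, 3}
Therefore, FIRST(Q) = {0, 1, 3}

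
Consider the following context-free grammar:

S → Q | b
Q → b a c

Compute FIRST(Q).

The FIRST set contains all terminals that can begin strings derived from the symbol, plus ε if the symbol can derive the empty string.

We compute FIRST(Q) using the standard algorithm.
FIRST(Q) = {b}
FIRST(S) = {b}
Therefore, FIRST(Q) = {b}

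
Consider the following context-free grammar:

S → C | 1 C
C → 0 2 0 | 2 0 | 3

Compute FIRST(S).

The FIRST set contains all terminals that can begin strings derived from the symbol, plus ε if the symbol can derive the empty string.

We compute FIRST(S) using the standard algorithm.
FIRST(C) = {0, 2, 3}
FIRST(S) = {0, 1, 2, 3}
Therefore, FIRST(S) = {0, 1, 2, 3}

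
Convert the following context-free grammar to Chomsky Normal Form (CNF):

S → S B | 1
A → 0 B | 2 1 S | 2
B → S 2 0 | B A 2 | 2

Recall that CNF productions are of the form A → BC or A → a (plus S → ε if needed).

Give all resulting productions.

S → 1; T0 → 0; T2 → 2; T1 → 1; A → 2; B → 2; S → S B; A → T0 B; A → T2 X0; X0 → T1 S; B → S X1; X1 → T2 T0; B → B X2; X2 → A T2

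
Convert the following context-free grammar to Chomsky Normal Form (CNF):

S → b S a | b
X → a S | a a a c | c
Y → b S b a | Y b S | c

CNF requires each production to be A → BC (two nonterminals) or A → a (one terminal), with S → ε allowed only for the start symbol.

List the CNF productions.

TB → b; TA → a; S → b; TC → c; X → c; Y → c; S → TB X0; X0 → S TA; X → TA S; X → TA X1; X1 → TA X2; X2 → TA TC; Y → TB X3; X3 → S X4; X4 → TB TA; Y → Y X5; X5 → TB S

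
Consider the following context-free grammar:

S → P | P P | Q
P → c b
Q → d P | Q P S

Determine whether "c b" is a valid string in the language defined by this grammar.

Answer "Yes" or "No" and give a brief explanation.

Yes - a valid derivation exists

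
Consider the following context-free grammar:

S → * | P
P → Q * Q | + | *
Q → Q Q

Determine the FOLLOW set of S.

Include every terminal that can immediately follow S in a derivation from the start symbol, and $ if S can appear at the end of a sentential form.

We compute FOLLOW(S) using the standard algorithm.
FOLLOW(S) starts with {$}.
FIRST(P) = {*, +}
FIRST(Q) = {}
FIRST(S) = {*, +}
FOLLOW(P) = {$}
FOLLOW(Q) = {$, *}
FOLLOW(S) = {$}
Therefore, FOLLOW(S) = {$}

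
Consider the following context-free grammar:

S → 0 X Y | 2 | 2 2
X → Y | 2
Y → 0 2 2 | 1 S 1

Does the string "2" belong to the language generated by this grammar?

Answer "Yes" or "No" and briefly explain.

Yes - a valid derivation exists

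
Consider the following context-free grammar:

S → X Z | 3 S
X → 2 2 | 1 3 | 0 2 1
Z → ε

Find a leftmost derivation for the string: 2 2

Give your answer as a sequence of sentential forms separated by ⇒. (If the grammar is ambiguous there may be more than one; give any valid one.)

S ⇒ X Z ⇒ 2 2 Z ⇒ 2 2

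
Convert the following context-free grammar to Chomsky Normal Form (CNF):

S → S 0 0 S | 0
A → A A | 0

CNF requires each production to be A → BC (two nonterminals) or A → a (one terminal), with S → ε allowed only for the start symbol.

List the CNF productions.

T0 → 0; S → 0; A → 0; S → S X0; X0 → T0 X1; X1 → T0 S; A → A A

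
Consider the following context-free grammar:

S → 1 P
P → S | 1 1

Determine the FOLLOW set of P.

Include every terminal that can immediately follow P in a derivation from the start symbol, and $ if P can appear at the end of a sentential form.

We compute FOLLOW(P) using the standard algorithm.
FOLLOW(S) starts with {$}.
FIRST(P) = {1}
FIRST(S) = {1}
FOLLOW(P) = {$}
FOLLOW(S) = {$}
Therefore, FOLLOW(P) = {$}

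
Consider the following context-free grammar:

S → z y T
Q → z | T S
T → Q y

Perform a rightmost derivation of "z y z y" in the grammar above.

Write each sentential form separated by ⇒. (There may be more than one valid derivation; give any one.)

S ⇒ z y T ⇒ z y Q y ⇒ z y z y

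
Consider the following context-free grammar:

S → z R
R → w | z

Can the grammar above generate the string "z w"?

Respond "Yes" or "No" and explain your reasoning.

Yes - a valid derivation exists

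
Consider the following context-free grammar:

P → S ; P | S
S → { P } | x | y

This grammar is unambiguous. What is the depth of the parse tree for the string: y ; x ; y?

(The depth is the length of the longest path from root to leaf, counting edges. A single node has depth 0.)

4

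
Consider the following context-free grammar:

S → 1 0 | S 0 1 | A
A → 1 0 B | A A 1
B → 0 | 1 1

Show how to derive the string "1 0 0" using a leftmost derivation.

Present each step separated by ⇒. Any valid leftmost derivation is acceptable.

S ⇒ A ⇒ 1 0 B ⇒ 1 0 0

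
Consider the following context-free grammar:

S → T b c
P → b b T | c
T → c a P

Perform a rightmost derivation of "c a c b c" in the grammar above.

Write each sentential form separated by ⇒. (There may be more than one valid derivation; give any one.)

S ⇒ T b c ⇒ c a P b c ⇒ c a c b c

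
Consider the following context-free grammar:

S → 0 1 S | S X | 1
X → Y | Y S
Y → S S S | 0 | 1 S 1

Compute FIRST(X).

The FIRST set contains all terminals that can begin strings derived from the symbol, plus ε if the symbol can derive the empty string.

We compute FIRST(X) using the standard algorithm.
FIRST(S) = {0, 1}
FIRST(X) = {0, 1}
FIRST(Y) = {0, 1}
Therefore, FIRST(X) = {0, 1}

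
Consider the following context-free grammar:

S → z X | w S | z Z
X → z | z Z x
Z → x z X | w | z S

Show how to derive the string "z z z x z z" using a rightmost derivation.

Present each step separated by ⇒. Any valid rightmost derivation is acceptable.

S ⇒ z Z ⇒ z z S ⇒ z z z Z ⇒ z z z x z X ⇒ z z z x z z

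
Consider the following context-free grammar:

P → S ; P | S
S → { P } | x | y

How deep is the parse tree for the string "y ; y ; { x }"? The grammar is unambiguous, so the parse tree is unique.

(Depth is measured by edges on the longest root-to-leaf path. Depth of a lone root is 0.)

6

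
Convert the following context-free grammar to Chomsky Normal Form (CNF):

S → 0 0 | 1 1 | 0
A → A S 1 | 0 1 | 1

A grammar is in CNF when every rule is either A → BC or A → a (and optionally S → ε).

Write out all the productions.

T0 → 0; T1 → 1; S → 0; A → 1; S → T0 T0; S → T1 T1; A → A X0; X0 → S T1; A → T0 T1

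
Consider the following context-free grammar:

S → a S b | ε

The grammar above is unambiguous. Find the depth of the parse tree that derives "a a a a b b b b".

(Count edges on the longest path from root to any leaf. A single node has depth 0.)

5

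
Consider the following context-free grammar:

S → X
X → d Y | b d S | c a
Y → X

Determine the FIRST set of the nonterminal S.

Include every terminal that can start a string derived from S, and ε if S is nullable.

We compute FIRST(S) using the standard algorithm.
FIRST(S) = {b, c, d}
FIRST(X) = {b, c, d}
FIRST(Y) = {b, c, d}
Therefore, FIRST(S) = {b, c, d}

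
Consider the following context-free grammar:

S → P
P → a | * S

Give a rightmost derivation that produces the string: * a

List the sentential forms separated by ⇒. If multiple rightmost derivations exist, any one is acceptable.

S ⇒ P ⇒ * S ⇒ * P ⇒ * a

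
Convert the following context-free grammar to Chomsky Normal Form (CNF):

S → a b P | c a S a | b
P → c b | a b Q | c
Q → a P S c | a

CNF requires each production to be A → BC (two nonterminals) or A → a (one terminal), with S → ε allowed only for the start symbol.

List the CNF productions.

TA → a; TB → b; TC → c; S → b; P → c; Q → a; S → TA X0; X0 → TB P; S → TC X1; X1 → TA X2; X2 → S TA; P → TC TB; P → TA X3; X3 → TB Q; Q → TA X4; X4 → P X5; X5 → S TC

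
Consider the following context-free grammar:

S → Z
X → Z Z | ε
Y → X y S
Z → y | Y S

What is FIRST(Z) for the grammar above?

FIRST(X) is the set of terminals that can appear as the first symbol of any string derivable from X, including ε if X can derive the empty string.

We compute FIRST(Z) using the standard algorithm.
FIRST(S) = {y}
FIRST(X) = {y, ε}
FIRST(Y) = {y}
FIRST(Z) = {y}
Therefore, FIRST(Z) = {y}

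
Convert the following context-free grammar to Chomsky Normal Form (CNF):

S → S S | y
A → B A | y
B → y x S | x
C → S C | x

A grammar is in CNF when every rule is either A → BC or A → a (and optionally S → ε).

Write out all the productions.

S → y; A → y; TY → y; TX → x; B → x; C → x; S → S S; A → B A; B → TY X0; X0 → TX S; C → S C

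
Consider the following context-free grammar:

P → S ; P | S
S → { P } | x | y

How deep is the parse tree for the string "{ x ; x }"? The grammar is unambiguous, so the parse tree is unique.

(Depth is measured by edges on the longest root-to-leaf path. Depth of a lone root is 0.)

5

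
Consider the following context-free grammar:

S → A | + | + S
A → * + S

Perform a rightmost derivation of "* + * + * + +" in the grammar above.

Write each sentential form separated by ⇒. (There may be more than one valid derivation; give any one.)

S ⇒ A ⇒ * + S ⇒ * + A ⇒ * + * + S ⇒ * + * + A ⇒ * + * + * + S ⇒ * + * + * + +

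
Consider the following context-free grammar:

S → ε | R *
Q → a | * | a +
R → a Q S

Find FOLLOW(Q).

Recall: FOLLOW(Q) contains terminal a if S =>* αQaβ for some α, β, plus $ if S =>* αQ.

We compute FOLLOW(Q) using the standard algorithm.
FOLLOW(S) starts with {$}.
FIRST(Q) = {*, a}
FIRST(R) = {a}
FIRST(S) = {a, ε}
FOLLOW(Q) = {*, a}
FOLLOW(R) = {*}
FOLLOW(S) = {$, *}
Therefore, FOLLOW(Q) = {*, a}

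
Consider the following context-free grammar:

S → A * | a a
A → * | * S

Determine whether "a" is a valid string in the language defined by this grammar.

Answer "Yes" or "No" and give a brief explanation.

No - no valid derivation exists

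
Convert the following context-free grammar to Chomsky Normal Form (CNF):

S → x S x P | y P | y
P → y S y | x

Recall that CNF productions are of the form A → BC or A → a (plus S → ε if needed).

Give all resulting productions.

TX → x; TY → y; S → y; P → x; S → TX X0; X0 → S X1; X1 → TX P; S → TY P; P → TY X2; X2 → S TY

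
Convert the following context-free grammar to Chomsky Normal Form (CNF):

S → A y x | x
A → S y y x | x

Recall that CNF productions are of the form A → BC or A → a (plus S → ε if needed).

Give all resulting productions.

TY → y; TX → x; S → x; A → x; S → A X0; X0 → TY TX; A → S X1; X1 → TY X2; X2 → TY TX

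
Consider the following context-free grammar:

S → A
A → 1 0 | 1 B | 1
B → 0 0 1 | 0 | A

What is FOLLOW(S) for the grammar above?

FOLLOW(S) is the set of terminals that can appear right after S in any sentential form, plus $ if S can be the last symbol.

We compute FOLLOW(S) using the standard algorithm.
FOLLOW(S) starts with {$}.
FIRST(A) = {1}
FIRST(B) = {0, 1}
FIRST(S) = {1}
FOLLOW(A) = {$}
FOLLOW(B) = {$}
FOLLOW(S) = {$}
Therefore, FOLLOW(S) = {$}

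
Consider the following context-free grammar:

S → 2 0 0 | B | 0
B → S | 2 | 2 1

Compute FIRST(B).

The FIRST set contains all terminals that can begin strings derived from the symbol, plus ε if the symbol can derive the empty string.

We compute FIRST(B) using the standard algorithm.
FIRST(B) = {0, 2}
FIRST(S) = {0, 2}
Therefore, FIRST(B) = {0, 2}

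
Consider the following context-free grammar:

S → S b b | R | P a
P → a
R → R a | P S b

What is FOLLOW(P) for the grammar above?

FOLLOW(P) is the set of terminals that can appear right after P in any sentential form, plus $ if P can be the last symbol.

We compute FOLLOW(P) using the standard algorithm.
FOLLOW(S) starts with {$}.
FIRST(P) = {a}
FIRST(R) = {a}
FIRST(S) = {a}
FOLLOW(P) = {a}
FOLLOW(R) = {$, a, b}
FOLLOW(S) = {$, b}
Therefore, FOLLOW(P) = {a}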